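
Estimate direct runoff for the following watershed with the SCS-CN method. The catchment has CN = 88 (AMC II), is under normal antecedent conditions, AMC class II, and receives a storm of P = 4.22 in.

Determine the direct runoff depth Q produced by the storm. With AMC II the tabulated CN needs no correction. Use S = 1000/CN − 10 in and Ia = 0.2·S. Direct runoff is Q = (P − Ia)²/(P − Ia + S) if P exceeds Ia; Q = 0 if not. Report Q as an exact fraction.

AMC II — tabulated CN = 88 applies directly.
Max retention: S = 1000/88 − 10 = 15/11 in (≈ 1.364 in)
Initial abstraction Ia = S/5 = (15/11)/5 = 3/11 ≈ 0.273 in
P − Ia = 4.220 − 0.273 = 2171/550 ≈ 3.947 in (> 0, runoff occurs)
Q = (2171/550)²/((2171/550) + 15/11) = (4713241/302500)/(2921/550) = 4713241/1606550 in ≈ 2.934 in

Q = 4713241/1606550 in ≈ 2.934 in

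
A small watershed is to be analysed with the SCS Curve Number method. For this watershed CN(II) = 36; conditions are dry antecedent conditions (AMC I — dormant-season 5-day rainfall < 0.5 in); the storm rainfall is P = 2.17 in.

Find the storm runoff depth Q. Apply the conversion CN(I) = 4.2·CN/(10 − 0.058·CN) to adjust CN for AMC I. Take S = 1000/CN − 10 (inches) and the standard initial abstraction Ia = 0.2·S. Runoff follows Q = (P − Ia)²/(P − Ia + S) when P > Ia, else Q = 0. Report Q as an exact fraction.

Adjust CN=36 to AMC I: 4.2·36/(10 − 0.058·36) → (756/5) ÷ (989/125) = 18900/989 ≈ 19.110
Retention S: 1000/CN − 10 with CN=19.110 → S = 8000/189 ≈ 42.328 in
Ia = 0.2S: 0.2·42.328 = 8.466 in (exactly 1600/189)
P = 2.170 ≤ Ia = 8.466 in: entire storm abstracted, Q = 0.

Q = 0 in ≈ 0.000 in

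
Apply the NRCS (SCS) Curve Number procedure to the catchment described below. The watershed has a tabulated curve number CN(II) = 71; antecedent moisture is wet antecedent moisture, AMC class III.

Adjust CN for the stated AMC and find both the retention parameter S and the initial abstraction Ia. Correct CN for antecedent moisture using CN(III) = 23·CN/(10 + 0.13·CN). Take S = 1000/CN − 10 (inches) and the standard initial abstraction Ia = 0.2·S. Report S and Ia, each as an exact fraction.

S = 2900/1633 in ≈ 1.776 in; Ia = 580/1633 in ≈ 0.355 in

Adjust CN=71 to AMC III: 23·71/(10 + 0.13·71) → 1633 ÷ (1923/100) = 163300/1923 ≈ 84.919
Max retention: S = 1000/(163300/1923) − 10 = 2900/1633 in (≈ 1.776 in)
Initial abstraction Ia = S/5 = (2900/1633)/5 = 580/1633 ≈ 0.355 in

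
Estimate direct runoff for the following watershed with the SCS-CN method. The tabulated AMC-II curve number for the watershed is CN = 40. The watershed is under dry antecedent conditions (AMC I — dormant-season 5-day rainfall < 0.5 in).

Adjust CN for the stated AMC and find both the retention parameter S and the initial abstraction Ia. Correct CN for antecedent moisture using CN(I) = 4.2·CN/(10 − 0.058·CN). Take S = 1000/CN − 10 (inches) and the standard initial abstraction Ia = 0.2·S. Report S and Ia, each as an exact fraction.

S = 250/7 in ≈ 35.714 in; Ia = 50/7 in ≈ 7.143 in

CN(I) from CN(II)=40: (4.2·40)/(10 − 0.058·40) = 175/8 ≈ 21.875
S = 1000/(175/8) − 10 = 250/7 in ≈ 35.714 in
Ia = 0.2·(250/7) = 50/7 in ≈ 7.143 in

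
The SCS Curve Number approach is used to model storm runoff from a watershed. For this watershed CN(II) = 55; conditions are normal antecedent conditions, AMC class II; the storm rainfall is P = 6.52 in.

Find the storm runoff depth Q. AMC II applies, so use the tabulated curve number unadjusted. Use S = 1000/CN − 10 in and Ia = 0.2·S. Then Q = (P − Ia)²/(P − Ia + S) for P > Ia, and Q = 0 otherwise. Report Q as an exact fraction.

Q = 1803649/988075 in ≈ 1.825 in

AMC II — tabulated CN = 55 applies directly.
Max retention: S = 1000/55 − 10 = 90/11 in (≈ 8.182 in)
Ia = 0.2·(90/11) = 18/11 in ≈ 1.636 in
P − Ia = 6.520 − 1.636 = 1343/275 ≈ 4.884 in (> 0, runoff occurs)
Runoff Q = (P−Ia)²/(P−Ia+S) = (4.884)²/(4.884+8.182) = 1803649/988075 ≈ 1.825 in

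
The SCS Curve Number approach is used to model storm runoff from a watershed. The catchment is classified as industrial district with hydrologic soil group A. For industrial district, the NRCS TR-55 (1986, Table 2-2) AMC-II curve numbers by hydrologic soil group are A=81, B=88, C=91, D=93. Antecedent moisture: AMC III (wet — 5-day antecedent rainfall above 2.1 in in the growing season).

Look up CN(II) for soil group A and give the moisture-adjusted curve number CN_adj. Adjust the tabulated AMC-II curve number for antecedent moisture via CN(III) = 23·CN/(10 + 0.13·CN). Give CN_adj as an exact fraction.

CN_adj = 186300/2053 ≈ 90.745

NRCS table: industrial district, soil group A → CN(II) = 81
Adjust CN=81 to AMC III: 23·81/(10 + 0.13·81) → 1863 ÷ (2053/100) = 186300/2053 ≈ 90.745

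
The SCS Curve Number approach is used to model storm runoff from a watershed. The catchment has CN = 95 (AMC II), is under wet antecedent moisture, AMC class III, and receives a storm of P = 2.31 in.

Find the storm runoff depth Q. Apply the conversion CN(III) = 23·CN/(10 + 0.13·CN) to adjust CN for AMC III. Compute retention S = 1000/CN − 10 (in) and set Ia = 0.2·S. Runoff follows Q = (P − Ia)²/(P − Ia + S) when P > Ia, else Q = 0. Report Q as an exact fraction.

Wet (AMC III): CN(III) = 23·95/(10 + 0.13·95) = 2185/(447/20) = 43700/447 ≈ 97.763
S = 1000/(43700/447) − 10 = 100/437 in ≈ 0.229 in
Initial abstraction Ia = S/5 = (100/437)/5 = 20/437 ≈ 0.046 in
Excess rainfall: 2.310 − 0.046 = 2.264 in; P > Ia so Q > 0
Q = (98947/43700)²/((98947/43700) + 100/437) = (9790508809/1909690000)/(108947/43700) = 9790508809/4760983900 in ≈ 2.056 in

Q = 9790508809/4760983900 in ≈ 2.056 in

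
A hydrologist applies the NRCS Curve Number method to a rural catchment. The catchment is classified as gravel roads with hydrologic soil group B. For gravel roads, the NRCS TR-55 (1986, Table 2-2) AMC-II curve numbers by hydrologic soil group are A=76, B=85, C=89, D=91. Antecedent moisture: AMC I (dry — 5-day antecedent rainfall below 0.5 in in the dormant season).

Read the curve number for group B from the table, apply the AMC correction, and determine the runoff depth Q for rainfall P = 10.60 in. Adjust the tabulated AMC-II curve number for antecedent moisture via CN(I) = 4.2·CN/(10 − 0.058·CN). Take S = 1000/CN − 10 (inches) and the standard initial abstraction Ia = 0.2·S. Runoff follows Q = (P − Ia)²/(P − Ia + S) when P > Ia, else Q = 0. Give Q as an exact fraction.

NRCS table: gravel roads, soil group B → CN(II) = 85
Adjust CN=85 to AMC I: 4.2·85/(10 − 0.058·85) → 357 ÷ (507/100) = 11900/169 ≈ 70.414
Retention S: 1000/CN − 10 with CN=70.414 → S = 500/119 ≈ 4.202 in
Ia = 0.2·(500/119) = 100/119 in ≈ 0.840 in
Excess rainfall: 10.600 − 0.840 = 9.760 in; P > Ia so Q > 0
Q = (5807/595)²/((5807/595) + 500/119) = (33721249/354025)/(8307/595) = 33721249/4942665 in ≈ 6.822 in

Q = 33721249/4942665 in ≈ 6.822 in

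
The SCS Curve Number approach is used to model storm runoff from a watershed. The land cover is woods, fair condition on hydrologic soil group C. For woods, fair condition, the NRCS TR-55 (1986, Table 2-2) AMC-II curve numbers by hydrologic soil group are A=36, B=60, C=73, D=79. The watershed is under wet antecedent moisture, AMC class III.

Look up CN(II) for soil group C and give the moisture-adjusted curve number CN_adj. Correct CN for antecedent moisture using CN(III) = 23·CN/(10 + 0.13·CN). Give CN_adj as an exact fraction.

NRCS table: woods, fair condition, soil group C → CN(II) = 73
CN(III) from CN(II)=73: (23·73)/(10 + 0.13·73) = 167900/1949 ≈ 86.147

CN_adj = 167900/1949 ≈ 86.147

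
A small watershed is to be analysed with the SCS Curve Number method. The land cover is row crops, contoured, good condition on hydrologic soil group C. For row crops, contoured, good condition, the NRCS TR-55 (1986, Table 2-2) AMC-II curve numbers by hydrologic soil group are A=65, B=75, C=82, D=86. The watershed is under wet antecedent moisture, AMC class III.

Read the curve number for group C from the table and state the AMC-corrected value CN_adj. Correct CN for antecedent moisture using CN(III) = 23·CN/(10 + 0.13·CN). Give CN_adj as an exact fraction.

NRCS table: row crops, contoured, good condition, soil group C → CN(II) = 82
CN(III) from CN(II)=82: (23·82)/(10 + 0.13·82) = 94300/1033 ≈ 91.288

CN_adj = 94300/1033 ≈ 91.288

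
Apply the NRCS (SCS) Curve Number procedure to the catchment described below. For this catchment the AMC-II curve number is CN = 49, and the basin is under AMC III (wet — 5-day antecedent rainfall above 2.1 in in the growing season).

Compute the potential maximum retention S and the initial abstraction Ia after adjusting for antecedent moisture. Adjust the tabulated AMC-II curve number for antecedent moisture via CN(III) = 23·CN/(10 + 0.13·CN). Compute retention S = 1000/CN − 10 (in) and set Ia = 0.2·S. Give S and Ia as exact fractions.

Adjust CN=49 to AMC III: 23·49/(10 + 0.13·49) → 1127 ÷ (1637/100) = 112700/1637 ≈ 68.845
S = 1000/(112700/1637) − 10 = 5100/1127 in ≈ 4.525 in
Ia = 0.2·(5100/1127) = 1020/1127 in ≈ 0.905 in

S = 5100/1127 in ≈ 4.525 in; Ia = 1020/1127 in ≈ 0.905 in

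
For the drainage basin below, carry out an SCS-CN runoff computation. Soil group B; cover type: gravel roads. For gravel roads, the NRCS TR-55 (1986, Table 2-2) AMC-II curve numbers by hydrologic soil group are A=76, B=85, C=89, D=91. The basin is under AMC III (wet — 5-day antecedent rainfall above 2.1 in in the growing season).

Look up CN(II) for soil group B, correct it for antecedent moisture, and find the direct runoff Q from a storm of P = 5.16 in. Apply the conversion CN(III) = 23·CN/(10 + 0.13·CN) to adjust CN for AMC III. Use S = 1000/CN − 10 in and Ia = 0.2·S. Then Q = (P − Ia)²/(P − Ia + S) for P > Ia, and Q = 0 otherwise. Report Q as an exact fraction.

NRCS table: gravel roads, soil group B → CN(II) = 85
Wet (AMC III): CN(III) = 23·85/(10 + 0.13·85) = 1955/(421/20) = 39100/421 ≈ 92.874
S = 1000/(39100/421) − 10 = 300/391 in ≈ 0.767 in
Initial abstraction Ia = S/5 = (300/391)/5 = 60/391 ≈ 0.153 in
P − Ia = 5.160 − 0.153 = 48939/9775 ≈ 5.007 in (> 0, runoff occurs)
Q: (48939/9775)² ÷ (56439/9775) = 266113969/61299025 in (≈ 4.341 in)

Q = 266113969/61299025 in ≈ 4.341 in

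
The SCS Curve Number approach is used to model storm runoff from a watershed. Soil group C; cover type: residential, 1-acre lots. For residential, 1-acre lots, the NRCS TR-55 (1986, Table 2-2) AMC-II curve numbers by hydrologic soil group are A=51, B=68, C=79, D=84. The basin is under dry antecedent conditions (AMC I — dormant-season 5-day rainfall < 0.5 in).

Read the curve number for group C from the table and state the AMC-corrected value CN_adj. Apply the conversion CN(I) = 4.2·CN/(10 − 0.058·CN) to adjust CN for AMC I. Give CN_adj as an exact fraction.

NRCS table: residential, 1-acre lots, soil group C → CN(II) = 79
CN(I) from CN(II)=79: (4.2·79)/(10 − 0.058·79) = 7900/129 ≈ 61.240

CN_adj = 7900/129 ≈ 61.240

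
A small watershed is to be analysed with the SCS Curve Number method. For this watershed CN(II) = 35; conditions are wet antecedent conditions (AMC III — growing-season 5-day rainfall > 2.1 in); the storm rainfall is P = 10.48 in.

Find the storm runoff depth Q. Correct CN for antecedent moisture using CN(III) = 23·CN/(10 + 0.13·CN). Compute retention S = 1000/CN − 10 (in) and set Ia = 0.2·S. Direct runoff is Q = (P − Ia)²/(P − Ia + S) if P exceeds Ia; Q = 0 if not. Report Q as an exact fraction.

CN(III) from CN(II)=35: (23·35)/(10 + 0.13·35) = 16100/291 ≈ 55.326
S = 1000/(16100/291) − 10 = 1300/161 in ≈ 8.075 in
Initial abstraction Ia = S/5 = (1300/161)/5 = 260/161 ≈ 1.615 in
P − Ia = 10.480 − 1.615 = 35682/4025 ≈ 8.865 in (> 0, runoff occurs)
Q = (35682/4025)²/((35682/4025) + 1300/161) = (1273205124/16200625)/(68182/4025) = 636602562/137216275 in ≈ 4.639 in

Q = 636602562/137216275 in ≈ 4.639 in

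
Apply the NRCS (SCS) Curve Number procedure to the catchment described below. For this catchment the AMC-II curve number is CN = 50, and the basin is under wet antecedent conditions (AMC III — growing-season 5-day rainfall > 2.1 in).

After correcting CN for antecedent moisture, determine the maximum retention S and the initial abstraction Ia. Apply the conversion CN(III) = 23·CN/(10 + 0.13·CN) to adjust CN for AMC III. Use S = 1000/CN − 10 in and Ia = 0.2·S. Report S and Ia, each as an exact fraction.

S = 100/23 in ≈ 4.348 in; Ia = 20/23 in ≈ 0.870 in

Adjust CN=50 to AMC III: 23·50/(10 + 0.13·50) → 1150 ÷ (33/2) = 2300/33 ≈ 69.697
Retention S: 1000/CN − 10 with CN=69.697 → S = 100/23 ≈ 4.348 in
Ia = 0.2S: 0.2·4.348 = 0.870 in (exactly 20/23)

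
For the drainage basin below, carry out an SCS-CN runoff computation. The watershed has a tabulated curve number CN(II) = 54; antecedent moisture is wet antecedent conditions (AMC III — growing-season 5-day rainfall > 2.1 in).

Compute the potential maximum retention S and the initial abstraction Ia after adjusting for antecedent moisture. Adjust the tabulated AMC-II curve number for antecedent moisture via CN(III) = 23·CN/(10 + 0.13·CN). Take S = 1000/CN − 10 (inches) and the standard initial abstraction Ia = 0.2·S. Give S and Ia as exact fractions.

S = 100/27 in ≈ 3.704 in; Ia = 20/27 in ≈ 0.741 in

CN(III) from CN(II)=54: (23·54)/(10 + 0.13·54) = 2700/37 ≈ 72.973
Max retention: S = 1000/(2700/37) − 10 = 100/27 in (≈ 3.704 in)
Ia = 0.2·(100/27) = 20/27 in ≈ 0.741 in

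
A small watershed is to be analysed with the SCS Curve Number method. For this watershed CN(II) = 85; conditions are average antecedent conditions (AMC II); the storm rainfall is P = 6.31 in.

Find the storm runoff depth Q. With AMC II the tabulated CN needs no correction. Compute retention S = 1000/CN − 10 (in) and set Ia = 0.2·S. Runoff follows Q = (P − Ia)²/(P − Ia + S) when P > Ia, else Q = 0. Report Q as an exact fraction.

Q = 102556129/22315900 in ≈ 4.596 in

Average conditions: CN = 85 (no AMC adjustment).
S = 1000/85 − 10 = 30/17 in ≈ 1.765 in
Ia = 0.2·(30/17) = 6/17 in ≈ 0.353 in
P − Ia = 6.310 − 0.353 = 10127/1700 ≈ 5.957 in (> 0, runoff occurs)
Q = (10127/1700)²/((10127/1700) + 30/17) = (102556129/2890000)/(13127/1700) = 102556129/22315900 in ≈ 4.596 in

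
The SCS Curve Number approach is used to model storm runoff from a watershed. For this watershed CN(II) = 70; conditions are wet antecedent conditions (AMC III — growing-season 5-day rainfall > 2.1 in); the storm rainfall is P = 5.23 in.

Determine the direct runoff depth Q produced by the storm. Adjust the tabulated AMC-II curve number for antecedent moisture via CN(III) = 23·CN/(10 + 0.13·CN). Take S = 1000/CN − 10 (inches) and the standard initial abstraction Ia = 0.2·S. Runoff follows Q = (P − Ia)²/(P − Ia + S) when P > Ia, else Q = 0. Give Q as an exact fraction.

Adjust CN=70 to AMC III: 23·70/(10 + 0.13·70) → 1610 ÷ (191/10) = 16100/191 ≈ 84.293
Retention S: 1000/CN − 10 with CN=84.293 → S = 300/161 ≈ 1.863 in
Ia = 0.2·(300/161) = 60/161 in ≈ 0.373 in
Since P=5.230 > Ia=0.373: effective rainfall P−Ia = 78203/16100 in
Q: (78203/16100)² ÷ (108203/16100) = 6115709209/1742068300 in (≈ 3.511 in)

Q = 6115709209/1742068300 in ≈ 3.511 in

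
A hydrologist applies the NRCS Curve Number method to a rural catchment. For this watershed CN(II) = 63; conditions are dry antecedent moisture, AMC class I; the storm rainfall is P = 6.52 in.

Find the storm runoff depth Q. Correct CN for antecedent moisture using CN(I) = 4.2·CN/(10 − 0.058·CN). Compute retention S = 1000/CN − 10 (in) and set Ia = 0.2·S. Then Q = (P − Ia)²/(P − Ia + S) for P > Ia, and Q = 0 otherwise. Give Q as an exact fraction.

Adjust CN=63 to AMC I: 4.2·63/(10 − 0.058·63) → (1323/5) ÷ (3173/500) = 132300/3173 ≈ 41.696
Retention S: 1000/CN − 10 with CN=41.696 → S = 18500/1323 ≈ 13.983 in
Initial abstraction Ia = S/5 = (18500/1323)/5 = 3700/1323 ≈ 2.797 in
Since P=6.520 > Ia=2.797: effective rainfall P−Ia = 123149/33075 in
Runoff Q = (P−Ia)²/(P−Ia+S) = (3.723)²/(3.723+13.983) = 15165676201/19370340675 ≈ 0.783 in

Q = 15165676201/19370340675 in ≈ 0.783 in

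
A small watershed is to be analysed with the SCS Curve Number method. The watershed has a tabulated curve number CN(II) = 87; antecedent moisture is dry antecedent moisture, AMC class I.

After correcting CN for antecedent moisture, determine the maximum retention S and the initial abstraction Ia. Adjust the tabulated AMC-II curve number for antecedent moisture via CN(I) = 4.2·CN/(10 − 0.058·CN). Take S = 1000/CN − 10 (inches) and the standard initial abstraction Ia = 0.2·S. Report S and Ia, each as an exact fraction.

CN(I) from CN(II)=87: (4.2·87)/(10 − 0.058·87) = 182700/2477 ≈ 73.759
Retention S: 1000/CN − 10 with CN=73.759 → S = 6500/1827 ≈ 3.558 in
Initial abstraction Ia = S/5 = (6500/1827)/5 = 1300/1827 ≈ 0.712 in

S = 6500/1827 in ≈ 3.558 in; Ia = 1300/1827 in ≈ 0.712 in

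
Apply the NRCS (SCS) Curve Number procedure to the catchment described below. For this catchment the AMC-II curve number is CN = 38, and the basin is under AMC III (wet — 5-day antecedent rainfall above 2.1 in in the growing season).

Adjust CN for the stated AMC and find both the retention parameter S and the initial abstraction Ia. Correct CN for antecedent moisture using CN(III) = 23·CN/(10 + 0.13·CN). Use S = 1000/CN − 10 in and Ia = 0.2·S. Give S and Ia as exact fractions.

Wet (AMC III): CN(III) = 23·38/(10 + 0.13·38) = 874/(747/50) = 43700/747 ≈ 58.501
Max retention: S = 1000/(43700/747) − 10 = 3100/437 in (≈ 7.094 in)
Ia = 0.2·(3100/437) = 620/437 in ≈ 1.419 in

S = 3100/437 in ≈ 7.094 in; Ia = 620/437 in ≈ 1.419 in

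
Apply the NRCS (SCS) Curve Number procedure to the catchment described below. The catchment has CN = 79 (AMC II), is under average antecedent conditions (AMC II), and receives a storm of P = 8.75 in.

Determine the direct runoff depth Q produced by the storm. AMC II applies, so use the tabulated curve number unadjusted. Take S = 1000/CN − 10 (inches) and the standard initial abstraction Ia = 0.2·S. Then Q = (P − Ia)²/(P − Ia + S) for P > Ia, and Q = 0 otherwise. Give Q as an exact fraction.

Q = 963487/155156 in ≈ 6.210 in

Average conditions: CN = 79 (no AMC adjustment).
S = 1000/79 − 10 = 210/79 in ≈ 2.658 in
Ia = 0.2S: 0.2·2.658 = 0.532 in (exactly 42/79)
Since P=8.750 > Ia=0.532: effective rainfall P−Ia = 2597/316 in
Q = (2597/316)²/((2597/316) + 210/79) = (6744409/99856)/(3437/316) = 963487/155156 in ≈ 6.210 in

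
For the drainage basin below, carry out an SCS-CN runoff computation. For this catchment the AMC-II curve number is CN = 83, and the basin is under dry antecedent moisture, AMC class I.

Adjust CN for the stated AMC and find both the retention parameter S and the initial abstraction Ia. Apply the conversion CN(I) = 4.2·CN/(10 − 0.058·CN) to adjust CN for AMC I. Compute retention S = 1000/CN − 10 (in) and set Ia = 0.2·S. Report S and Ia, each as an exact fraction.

S = 8500/1743 in ≈ 4.877 in; Ia = 1700/1743 in ≈ 0.975 in

CN(I) from CN(II)=83: (4.2·83)/(10 − 0.058·83) = 174300/2593 ≈ 67.219
Retention S: 1000/CN − 10 with CN=67.219 → S = 8500/1743 ≈ 4.877 in
Ia = 0.2·(8500/1743) = 1700/1743 in ≈ 0.975 in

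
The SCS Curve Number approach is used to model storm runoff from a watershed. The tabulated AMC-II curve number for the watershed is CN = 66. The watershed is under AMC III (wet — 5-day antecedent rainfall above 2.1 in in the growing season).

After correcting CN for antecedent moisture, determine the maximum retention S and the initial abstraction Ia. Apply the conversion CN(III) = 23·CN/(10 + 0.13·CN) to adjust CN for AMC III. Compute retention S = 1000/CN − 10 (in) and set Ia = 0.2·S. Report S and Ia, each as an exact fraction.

Adjust CN=66 to AMC III: 23·66/(10 + 0.13·66) → 1518 ÷ (929/50) = 75900/929 ≈ 81.701
S = 1000/(75900/929) − 10 = 1700/759 in ≈ 2.240 in
Ia = 0.2S: 0.2·2.240 = 0.448 in (exactly 340/759)

S = 1700/759 in ≈ 2.240 in; Ia = 340/759 in ≈ 0.448 in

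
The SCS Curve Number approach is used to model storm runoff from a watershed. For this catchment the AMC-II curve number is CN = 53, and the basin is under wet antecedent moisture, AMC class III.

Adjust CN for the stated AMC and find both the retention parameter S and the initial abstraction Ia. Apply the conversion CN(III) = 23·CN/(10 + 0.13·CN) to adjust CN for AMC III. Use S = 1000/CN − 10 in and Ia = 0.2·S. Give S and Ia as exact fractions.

S = 4700/1219 in ≈ 3.856 in; Ia = 940/1219 in ≈ 0.771 in

CN(III) from CN(II)=53: (23·53)/(10 + 0.13·53) = 121900/1689 ≈ 72.173
S = 1000/(121900/1689) − 10 = 4700/1219 in ≈ 3.856 in
Ia = 0.2·(4700/1219) = 940/1219 in ≈ 0.771 in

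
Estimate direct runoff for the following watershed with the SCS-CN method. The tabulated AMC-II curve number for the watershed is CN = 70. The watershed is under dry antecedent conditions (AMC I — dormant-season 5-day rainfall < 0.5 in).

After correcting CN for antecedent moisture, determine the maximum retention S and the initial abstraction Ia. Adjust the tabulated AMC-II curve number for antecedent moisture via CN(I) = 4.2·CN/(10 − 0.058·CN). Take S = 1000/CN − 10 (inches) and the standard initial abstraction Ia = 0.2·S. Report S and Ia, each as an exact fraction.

S = 500/49 in ≈ 10.204 in; Ia = 100/49 in ≈ 2.041 in

Adjust CN=70 to AMC I: 4.2·70/(10 − 0.058·70) → 294 ÷ (297/50) = 4900/99 ≈ 49.495
Max retention: S = 1000/(4900/99) − 10 = 500/49 in (≈ 10.204 in)
Initial abstraction Ia = S/5 = (500/49)/5 = 100/49 ≈ 2.041 in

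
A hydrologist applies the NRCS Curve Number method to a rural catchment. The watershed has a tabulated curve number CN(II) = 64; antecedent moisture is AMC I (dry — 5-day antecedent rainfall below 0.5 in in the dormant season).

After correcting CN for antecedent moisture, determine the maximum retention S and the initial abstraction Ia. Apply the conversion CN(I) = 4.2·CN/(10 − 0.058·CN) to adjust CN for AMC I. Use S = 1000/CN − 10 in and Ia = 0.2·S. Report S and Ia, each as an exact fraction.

S = 375/28 in ≈ 13.393 in; Ia = 75/28 in ≈ 2.679 in

Dry (AMC I): CN(I) = 4.2·64/(10 − 0.058·64) = (1344/5)/(786/125) = 5600/131 ≈ 42.748
Max retention: S = 1000/(5600/131) − 10 = 375/28 in (≈ 13.393 in)
Ia = 0.2·(375/28) = 75/28 in ≈ 2.679 in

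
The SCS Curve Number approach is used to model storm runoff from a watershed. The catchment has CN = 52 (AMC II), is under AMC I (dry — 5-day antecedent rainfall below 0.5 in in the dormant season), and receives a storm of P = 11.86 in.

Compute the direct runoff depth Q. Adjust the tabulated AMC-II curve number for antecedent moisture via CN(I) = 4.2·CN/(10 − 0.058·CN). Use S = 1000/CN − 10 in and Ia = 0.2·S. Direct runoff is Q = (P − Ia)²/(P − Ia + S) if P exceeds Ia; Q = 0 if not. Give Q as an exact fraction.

Q = 1153485369/609531650 in ≈ 1.892 in

CN(I) from CN(II)=52: (4.2·52)/(10 − 0.058·52) = 9100/291 ≈ 31.271
Retention S: 1000/CN − 10 with CN=31.271 → S = 2000/91 ≈ 21.978 in
Ia = 0.2·(2000/91) = 400/91 in ≈ 4.396 in
Excess rainfall: 11.860 − 4.396 = 7.464 in; P > Ia so Q > 0
Q = (33963/4550)²/((33963/4550) + 2000/91) = (1153485369/20702500)/(133963/4550) = 1153485369/609531650 in ≈ 1.892 in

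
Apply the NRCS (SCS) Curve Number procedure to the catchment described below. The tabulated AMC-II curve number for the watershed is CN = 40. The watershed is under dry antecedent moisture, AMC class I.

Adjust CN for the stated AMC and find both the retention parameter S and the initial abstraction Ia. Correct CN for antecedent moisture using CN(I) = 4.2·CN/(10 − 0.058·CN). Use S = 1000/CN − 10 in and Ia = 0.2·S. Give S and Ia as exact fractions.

CN(I) from CN(II)=40: (4.2·40)/(10 − 0.058·40) = 175/8 ≈ 21.875
S = 1000/(175/8) − 10 = 250/7 in ≈ 35.714 in
Ia = 0.2S: 0.2·35.714 = 7.143 in (exactly 50/7)

S = 250/7 in ≈ 35.714 in; Ia = 50/7 in ≈ 7.143 in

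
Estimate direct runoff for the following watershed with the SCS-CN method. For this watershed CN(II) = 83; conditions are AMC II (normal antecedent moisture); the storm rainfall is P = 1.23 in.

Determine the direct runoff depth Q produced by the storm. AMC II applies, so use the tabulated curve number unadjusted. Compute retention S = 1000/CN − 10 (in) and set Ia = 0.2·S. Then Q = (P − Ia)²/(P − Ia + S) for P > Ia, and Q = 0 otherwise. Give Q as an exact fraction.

Q = 46362481/197614700 in ≈ 0.235 in

Average conditions: CN = 83 (no AMC adjustment).
S = 1000/83 − 10 = 170/83 in ≈ 2.048 in
Initial abstraction Ia = S/5 = (170/83)/5 = 34/83 ≈ 0.410 in
Since P=1.230 > Ia=0.410: effective rainfall P−Ia = 6809/8300 in
Q: (6809/8300)² ÷ (23809/8300) = 46362481/197614700 in (≈ 0.235 in)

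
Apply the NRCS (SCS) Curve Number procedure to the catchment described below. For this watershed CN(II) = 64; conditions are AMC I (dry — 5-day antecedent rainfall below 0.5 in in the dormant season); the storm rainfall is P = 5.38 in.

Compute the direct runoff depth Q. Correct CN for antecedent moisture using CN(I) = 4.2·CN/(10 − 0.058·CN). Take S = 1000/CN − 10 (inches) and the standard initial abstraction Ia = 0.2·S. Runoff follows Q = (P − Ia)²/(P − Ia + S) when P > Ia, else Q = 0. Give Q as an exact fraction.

Q = 3575881/7886200 in ≈ 0.453 in

CN(I) from CN(II)=64: (4.2·64)/(10 − 0.058·64) = 5600/131 ≈ 42.748
Retention S: 1000/CN − 10 with CN=42.748 → S = 375/28 ≈ 13.393 in
Initial abstraction Ia = S/5 = (375/28)/5 = 75/28 ≈ 2.679 in
Excess rainfall: 5.380 − 2.679 = 2.701 in; P > Ia so Q > 0
Q: (1891/700)² ÷ (5633/350) = 3575881/7886200 in (≈ 0.453 in)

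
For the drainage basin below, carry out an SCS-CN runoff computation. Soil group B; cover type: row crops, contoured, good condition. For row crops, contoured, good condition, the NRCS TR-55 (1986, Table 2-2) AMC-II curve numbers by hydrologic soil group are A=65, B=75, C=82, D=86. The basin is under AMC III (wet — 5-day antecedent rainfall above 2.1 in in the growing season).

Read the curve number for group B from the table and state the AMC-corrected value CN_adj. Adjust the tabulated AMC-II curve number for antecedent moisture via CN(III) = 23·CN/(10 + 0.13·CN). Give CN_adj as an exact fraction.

CN_adj = 6900/79 ≈ 87.342

NRCS table: row crops, contoured, good condition, soil group B → CN(II) = 75
Adjust CN=75 to AMC III: 23·75/(10 + 0.13·75) → 1725 ÷ (79/4) = 6900/79 ≈ 87.342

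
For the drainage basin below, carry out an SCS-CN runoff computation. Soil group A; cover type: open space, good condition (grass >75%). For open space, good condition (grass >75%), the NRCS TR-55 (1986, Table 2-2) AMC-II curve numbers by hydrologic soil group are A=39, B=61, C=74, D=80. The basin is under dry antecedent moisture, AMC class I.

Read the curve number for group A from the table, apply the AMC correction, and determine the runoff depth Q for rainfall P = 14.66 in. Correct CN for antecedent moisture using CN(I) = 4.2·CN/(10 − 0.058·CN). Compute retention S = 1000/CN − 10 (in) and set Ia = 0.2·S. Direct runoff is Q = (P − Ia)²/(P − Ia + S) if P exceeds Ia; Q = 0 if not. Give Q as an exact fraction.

NRCS table: open space, good condition (grass >75%), soil group A → CN(II) = 39
Adjust CN=39 to AMC I: 4.2·39/(10 − 0.058·39) → (819/5) ÷ (3869/500) = 81900/3869 ≈ 21.168
Retention S: 1000/CN − 10 with CN=21.168 → S = 30500/819 ≈ 37.241 in
Ia = 0.2·(30500/819) = 6100/819 in ≈ 7.448 in
Since P=14.660 > Ia=7.448: effective rainfall P−Ia = 295327/40950 in
Q = (295327/40950)²/((295327/40950) + 30500/819) = (87218036929/1676902500)/(1820327/40950) = 87218036929/74542390650 in ≈ 1.170 in

Q = 87218036929/74542390650 in ≈ 1.170 in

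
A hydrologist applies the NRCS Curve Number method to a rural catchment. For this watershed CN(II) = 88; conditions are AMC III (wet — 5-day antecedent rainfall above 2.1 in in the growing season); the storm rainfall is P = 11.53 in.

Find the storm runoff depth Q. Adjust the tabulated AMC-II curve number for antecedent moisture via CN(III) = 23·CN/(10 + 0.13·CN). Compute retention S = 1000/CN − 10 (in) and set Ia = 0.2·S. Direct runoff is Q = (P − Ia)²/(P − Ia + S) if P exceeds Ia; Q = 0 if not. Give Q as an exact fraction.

Wet (AMC III): CN(III) = 23·88/(10 + 0.13·88) = 2024/(536/25) = 6325/67 ≈ 94.403
Retention S: 1000/CN − 10 with CN=94.403 → S = 150/253 ≈ 0.593 in
Ia = 0.2·(150/253) = 30/253 in ≈ 0.119 in
Excess rainfall: 11.530 − 0.119 = 11.411 in; P > Ia so Q > 0
Q = (288709/25300)²/((288709/25300) + 150/253) = (83352886681/640090000)/(303709/25300) = 83352886681/7683837700 in ≈ 10.848 in

Q = 83352886681/7683837700 in ≈ 10.848 in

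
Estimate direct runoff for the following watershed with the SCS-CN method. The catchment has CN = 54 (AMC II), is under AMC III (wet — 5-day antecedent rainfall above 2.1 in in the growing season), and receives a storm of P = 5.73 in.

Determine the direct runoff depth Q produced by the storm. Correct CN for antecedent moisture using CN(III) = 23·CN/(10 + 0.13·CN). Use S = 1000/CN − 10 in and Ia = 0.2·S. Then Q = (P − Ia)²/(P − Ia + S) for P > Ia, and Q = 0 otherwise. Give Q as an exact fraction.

Q = 181467841/63371700 in ≈ 2.864 in

Wet (AMC III): CN(III) = 23·54/(10 + 0.13·54) = 1242/(851/50) = 2700/37 ≈ 72.973
S = 1000/(2700/37) − 10 = 100/27 in ≈ 3.704 in
Initial abstraction Ia = S/5 = (100/27)/5 = 20/27 ≈ 0.741 in
P − Ia = 5.730 − 0.741 = 13471/2700 ≈ 4.989 in (> 0, runoff occurs)
Q: (13471/2700)² ÷ (23471/2700) = 181467841/63371700 in (≈ 2.864 in)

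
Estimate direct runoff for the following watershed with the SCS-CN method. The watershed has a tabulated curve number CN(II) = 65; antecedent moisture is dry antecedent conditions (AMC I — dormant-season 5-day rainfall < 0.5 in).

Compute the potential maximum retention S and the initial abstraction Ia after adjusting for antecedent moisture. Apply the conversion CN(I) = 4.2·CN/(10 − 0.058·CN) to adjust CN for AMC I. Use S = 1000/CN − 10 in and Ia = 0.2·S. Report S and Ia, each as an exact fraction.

Adjust CN=65 to AMC I: 4.2·65/(10 − 0.058·65) → 273 ÷ (623/100) = 3900/89 ≈ 43.820
S = 1000/(3900/89) − 10 = 500/39 in ≈ 12.821 in
Ia = 0.2·(500/39) = 100/39 in ≈ 2.564 in

S = 500/39 in ≈ 12.821 in; Ia = 100/39 in ≈ 2.564 in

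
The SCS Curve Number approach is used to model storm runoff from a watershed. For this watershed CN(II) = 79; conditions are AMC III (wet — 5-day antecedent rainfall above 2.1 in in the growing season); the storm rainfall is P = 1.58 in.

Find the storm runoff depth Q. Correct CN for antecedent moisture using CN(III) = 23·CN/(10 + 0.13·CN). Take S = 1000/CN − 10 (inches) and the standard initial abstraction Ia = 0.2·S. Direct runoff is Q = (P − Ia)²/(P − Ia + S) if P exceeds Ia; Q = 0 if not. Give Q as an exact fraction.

Q = 15016786849/20672281550 in ≈ 0.726 in

Wet (AMC III): CN(III) = 23·79/(10 + 0.13·79) = 1817/(2027/100) = 181700/2027 ≈ 89.640
Retention S: 1000/CN − 10 with CN=89.640 → S = 2100/1817 ≈ 1.156 in
Ia = 0.2·(2100/1817) = 420/1817 in ≈ 0.231 in
P − Ia = 1.580 − 0.231 = 122543/90850 ≈ 1.349 in (> 0, runoff occurs)
Runoff Q = (P−Ia)²/(P−Ia+S) = (1.349)²/(1.349+1.156) = 15016786849/20672281550 ≈ 0.726 in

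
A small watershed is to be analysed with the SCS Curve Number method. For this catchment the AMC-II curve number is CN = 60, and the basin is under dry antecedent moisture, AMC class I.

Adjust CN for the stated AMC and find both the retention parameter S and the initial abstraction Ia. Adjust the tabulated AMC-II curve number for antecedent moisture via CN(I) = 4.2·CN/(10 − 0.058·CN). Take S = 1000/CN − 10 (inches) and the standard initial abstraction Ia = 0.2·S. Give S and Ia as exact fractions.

S = 1000/63 in ≈ 15.873 in; Ia = 200/63 in ≈ 3.175 in

CN(I) from CN(II)=60: (4.2·60)/(10 − 0.058·60) = 6300/163 ≈ 38.650
Max retention: S = 1000/(6300/163) − 10 = 1000/63 in (≈ 15.873 in)
Ia = 0.2·(1000/63) = 200/63 in ≈ 3.175 in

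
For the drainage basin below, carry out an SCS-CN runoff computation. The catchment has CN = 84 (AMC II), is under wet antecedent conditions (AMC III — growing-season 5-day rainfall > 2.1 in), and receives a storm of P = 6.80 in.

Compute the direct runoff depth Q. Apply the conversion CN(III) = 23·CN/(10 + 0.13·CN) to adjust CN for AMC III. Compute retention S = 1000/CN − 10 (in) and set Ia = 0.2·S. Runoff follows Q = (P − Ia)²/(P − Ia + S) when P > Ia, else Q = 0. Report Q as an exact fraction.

Wet (AMC III): CN(III) = 23·84/(10 + 0.13·84) = 1932/(523/25) = 48300/523 ≈ 92.352
Max retention: S = 1000/(48300/523) − 10 = 400/483 in (≈ 0.828 in)
Ia = 0.2·(400/483) = 80/483 in ≈ 0.166 in
P − Ia = 6.800 − 0.166 = 16022/2415 ≈ 6.634 in (> 0, runoff occurs)
Q: (16022/2415)² ÷ (18022/2415) = 128352242/21761565 in (≈ 5.898 in)

Q = 128352242/21761565 in ≈ 5.898 in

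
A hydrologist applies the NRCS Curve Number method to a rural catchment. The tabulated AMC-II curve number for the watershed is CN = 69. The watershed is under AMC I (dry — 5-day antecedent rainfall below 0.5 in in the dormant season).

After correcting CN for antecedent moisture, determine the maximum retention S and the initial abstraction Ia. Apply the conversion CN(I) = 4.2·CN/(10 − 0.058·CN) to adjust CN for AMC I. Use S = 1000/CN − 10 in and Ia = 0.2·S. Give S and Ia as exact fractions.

CN(I) from CN(II)=69: (4.2·69)/(10 − 0.058·69) = 144900/2999 ≈ 48.316
Max retention: S = 1000/(144900/2999) − 10 = 15500/1449 in (≈ 10.697 in)
Initial abstraction Ia = S/5 = (15500/1449)/5 = 3100/1449 ≈ 2.139 in

S = 15500/1449 in ≈ 10.697 in; Ia = 3100/1449 in ≈ 2.139 in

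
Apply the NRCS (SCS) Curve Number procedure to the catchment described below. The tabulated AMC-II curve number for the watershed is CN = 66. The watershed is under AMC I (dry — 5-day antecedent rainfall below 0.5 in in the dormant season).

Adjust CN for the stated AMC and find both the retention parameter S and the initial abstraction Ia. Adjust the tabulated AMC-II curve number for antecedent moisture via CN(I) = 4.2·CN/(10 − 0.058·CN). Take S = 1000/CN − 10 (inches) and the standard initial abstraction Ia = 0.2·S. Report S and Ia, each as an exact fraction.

CN(I) from CN(II)=66: (4.2·66)/(10 − 0.058·66) = 69300/1543 ≈ 44.913
Max retention: S = 1000/(69300/1543) − 10 = 8500/693 in (≈ 12.266 in)
Ia = 0.2S: 0.2·12.266 = 2.453 in (exactly 1700/693)

S = 8500/693 in ≈ 12.266 in; Ia = 1700/693 in ≈ 2.453 in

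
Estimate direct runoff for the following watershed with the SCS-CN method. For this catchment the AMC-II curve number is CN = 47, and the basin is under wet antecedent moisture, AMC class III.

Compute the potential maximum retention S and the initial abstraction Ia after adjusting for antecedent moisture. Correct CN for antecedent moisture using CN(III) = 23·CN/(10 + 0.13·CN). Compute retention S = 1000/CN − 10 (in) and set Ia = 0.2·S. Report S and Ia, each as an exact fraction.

S = 5300/1081 in ≈ 4.903 in; Ia = 1060/1081 in ≈ 0.981 in

Adjust CN=47 to AMC III: 23·47/(10 + 0.13·47) → 1081 ÷ (1611/100) = 108100/1611 ≈ 67.101
S = 1000/(108100/1611) − 10 = 5300/1081 in ≈ 4.903 in
Initial abstraction Ia = S/5 = (5300/1081)/5 = 1060/1081 ≈ 0.981 in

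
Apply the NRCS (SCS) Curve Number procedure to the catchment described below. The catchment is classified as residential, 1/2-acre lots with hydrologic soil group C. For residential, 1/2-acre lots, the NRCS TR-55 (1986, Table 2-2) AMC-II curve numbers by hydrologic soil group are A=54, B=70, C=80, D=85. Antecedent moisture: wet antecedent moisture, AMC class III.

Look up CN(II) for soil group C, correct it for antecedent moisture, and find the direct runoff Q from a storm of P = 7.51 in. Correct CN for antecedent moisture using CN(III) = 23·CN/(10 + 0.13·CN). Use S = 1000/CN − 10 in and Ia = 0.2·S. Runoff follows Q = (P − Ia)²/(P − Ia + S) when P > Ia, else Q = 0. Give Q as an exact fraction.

NRCS table: residential, 1/2-acre lots, soil group C → CN(II) = 80
CN(III) from CN(II)=80: (23·80)/(10 + 0.13·80) = 4600/51 ≈ 90.196
Retention S: 1000/CN − 10 with CN=90.196 → S = 25/23 ≈ 1.087 in
Ia = 0.2S: 0.2·1.087 = 0.217 in (exactly 5/23)
Excess rainfall: 7.510 − 0.217 = 7.293 in; P > Ia so Q > 0
Q = (16773/2300)²/((16773/2300) + 25/23) = (281333529/5290000)/(19273/2300) = 281333529/44327900 in ≈ 6.347 in

Q = 281333529/44327900 in ≈ 6.347 in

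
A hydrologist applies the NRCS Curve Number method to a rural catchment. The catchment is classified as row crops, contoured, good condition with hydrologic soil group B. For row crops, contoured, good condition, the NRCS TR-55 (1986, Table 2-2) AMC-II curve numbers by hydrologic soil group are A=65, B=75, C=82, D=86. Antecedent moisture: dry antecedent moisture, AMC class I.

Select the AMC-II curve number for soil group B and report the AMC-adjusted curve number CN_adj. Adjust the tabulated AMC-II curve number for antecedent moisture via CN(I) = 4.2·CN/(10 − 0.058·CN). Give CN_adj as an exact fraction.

CN_adj = 6300/113 ≈ 55.752

NRCS table: row crops, contoured, good condition, soil group B → CN(II) = 75
CN(I) from CN(II)=75: (4.2·75)/(10 − 0.058·75) = 6300/113 ≈ 55.752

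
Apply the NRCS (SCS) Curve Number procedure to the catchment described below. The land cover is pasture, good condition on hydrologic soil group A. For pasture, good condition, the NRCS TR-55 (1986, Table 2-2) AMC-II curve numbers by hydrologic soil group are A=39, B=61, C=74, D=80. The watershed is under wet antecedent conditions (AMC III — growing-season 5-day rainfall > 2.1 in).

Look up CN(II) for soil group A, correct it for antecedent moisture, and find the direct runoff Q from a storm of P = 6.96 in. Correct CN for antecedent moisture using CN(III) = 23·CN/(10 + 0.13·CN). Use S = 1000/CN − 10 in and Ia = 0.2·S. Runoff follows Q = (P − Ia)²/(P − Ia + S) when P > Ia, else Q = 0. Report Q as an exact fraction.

NRCS table: pasture, good condition, soil group A → CN(II) = 39
CN(III) from CN(II)=39: (23·39)/(10 + 0.13·39) = 89700/1507 ≈ 59.522
Max retention: S = 1000/(89700/1507) − 10 = 6100/897 in (≈ 6.800 in)
Ia = 0.2S: 0.2·6.800 = 1.360 in (exactly 1220/897)
Excess rainfall: 6.960 − 1.360 = 5.600 in; P > Ia so Q > 0
Q = (125578/22425)²/((125578/22425) + 6100/897) = (15769834084/502880625)/(278078/22425) = 7884917042/3117949575 in ≈ 2.529 in

Q = 7884917042/3117949575 in ≈ 2.529 in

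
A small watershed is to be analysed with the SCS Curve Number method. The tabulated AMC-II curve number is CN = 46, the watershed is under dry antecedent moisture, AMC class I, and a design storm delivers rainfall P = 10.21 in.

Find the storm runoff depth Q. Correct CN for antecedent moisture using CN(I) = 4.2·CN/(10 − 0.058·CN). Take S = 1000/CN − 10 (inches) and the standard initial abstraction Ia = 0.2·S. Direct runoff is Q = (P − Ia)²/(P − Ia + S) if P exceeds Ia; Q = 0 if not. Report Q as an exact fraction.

Adjust CN=46 to AMC I: 4.2·46/(10 − 0.058·46) → (966/5) ÷ (1833/250) = 16100/611 ≈ 26.350
Max retention: S = 1000/(16100/611) − 10 = 4500/161 in (≈ 27.950 in)
Initial abstraction Ia = S/5 = (4500/161)/5 = 900/161 ≈ 5.590 in
P − Ia = 10.210 − 5.590 = 74381/16100 ≈ 4.620 in (> 0, runoff occurs)
Q: (74381/16100)² ÷ (524381/16100) = 5532533161/8442534100 in (≈ 0.655 in)

Q = 5532533161/8442534100 in ≈ 0.655 in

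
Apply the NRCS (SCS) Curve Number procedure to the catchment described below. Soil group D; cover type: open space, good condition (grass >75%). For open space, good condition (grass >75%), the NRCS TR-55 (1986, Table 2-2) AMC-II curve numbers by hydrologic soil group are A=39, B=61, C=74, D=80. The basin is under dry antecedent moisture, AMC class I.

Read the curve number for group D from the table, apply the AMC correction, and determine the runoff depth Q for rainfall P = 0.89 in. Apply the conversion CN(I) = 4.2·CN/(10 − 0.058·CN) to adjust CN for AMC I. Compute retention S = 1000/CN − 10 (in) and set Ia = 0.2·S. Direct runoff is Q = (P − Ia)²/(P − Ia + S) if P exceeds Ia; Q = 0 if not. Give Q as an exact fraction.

NRCS table: open space, good condition (grass >75%), soil group D → CN(II) = 80
Adjust CN=80 to AMC I: 4.2·80/(10 − 0.058·80) → 336 ÷ (134/25) = 4200/67 ≈ 62.687
Retention S: 1000/CN − 10 with CN=62.687 → S = 125/21 ≈ 5.952 in
Ia = 0.2·(125/21) = 25/21 in ≈ 1.190 in
P = 0.890 ≤ Ia = 1.190 in: entire storm abstracted, Q = 0.

Q = 0 in ≈ 0.000 in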